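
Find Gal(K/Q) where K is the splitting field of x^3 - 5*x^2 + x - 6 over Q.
Gal(K/Q) = S_3 (symmetric group of order 6)

Compute the discriminant of x^3 + (-5)*x^2 + (1)*x + (-6): Δ = -3411. Since Δ is not a rational square, the Galois group is not contained in A_3; it must be the full S_3 (irreducibility of the cubic rules out anything smaller).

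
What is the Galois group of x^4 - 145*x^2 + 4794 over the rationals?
Gal(K/Q) = V_4 (Klein four-group, Z/2Z × Z/2Z)

f factors as (x^2 - 51)(x^2 - 94), so the splitting field is K = Q(sqrt(51), sqrt(94)). The elements 51, 94, 4794 are all non-squares in Q, so sqrt(51) and sqrt(94) generate independent quadratic extensions. Thus [K:Q] = 4 and Gal(K/Q) is generated by the two order-2 automorphisms sqrt(51) ↦ -sqrt(51) and sqrt(94) ↦ -sqrt(94), giving V_4.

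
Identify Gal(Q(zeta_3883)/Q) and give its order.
|Gal(Q(zeta_3883)/Q)| = phi(3883) = 3520; group ≅ (Z/3883Z)^* ≅ Z/10Z × Z/352Z

The n-th cyclotomic polynomial Φ_3883(x) is the minimal polynomial of zeta_3883 over Q and has degree phi(3883) = 3520. So Q(zeta_3883) is a degree-3520 Galois extension with Galois group (Z/3883Z)^*. By CRT, (Z/3883Z)^* ≅ (Z/11Z)^* × (Z/353Z)^*. Each prime-power unit group is (Z/11Z)^* ≅ Z/10Z; (Z/353Z)^* ≅ Z/352Z. Hence Gal(Q(zeta_3883)/Q) ≅ Z/10Z × Z/352Z.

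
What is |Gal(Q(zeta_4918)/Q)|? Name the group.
|Gal(Q(zeta_4918)/Q)| = phi(4918) = 2458; group ≅ (Z/4918Z)^* ≅ Z/2458Z

The n-th cyclotomic polynomial Φ_4918(x) is the minimal polynomial of zeta_4918 over Q and has degree phi(4918) = 2458. So Q(zeta_4918) is a degree-2458 Galois extension with Galois group (Z/4918Z)^*. By CRT, (Z/4918Z)^* ≅ (Z/2Z)^* × (Z/2459Z)^*. Each prime-power unit group is (Z/2Z)^* ≅ trivial group (order 1); (Z/2459Z)^* ≅ Z/2458Z. Hence Gal(Q(zeta_4918)/Q) ≅ Z/2458Z.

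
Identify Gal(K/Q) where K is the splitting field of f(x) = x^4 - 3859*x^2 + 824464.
Gal(K/Q) = Z/2Z (cyclic of order 2)

f factors as (x^2 - 3632)(x^2 - 227), so the splitting field is K = Q(sqrt(3632), sqrt(227)). The squarefree part of 3632 is 227 and the squarefree part of 227 is also 227, so sqrt(3632) and sqrt(227) are both rational multiples of sqrt(227). Hence Q(sqrt(3632)) = Q(sqrt(227)) = Q(sqrt(227)), and the splitting field collapses to a single degree-2 extension with Galois group Z/2Z.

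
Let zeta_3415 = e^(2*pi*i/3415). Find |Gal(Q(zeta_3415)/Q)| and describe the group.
|Gal(Q(zeta_3415)/Q)| = phi(3415) = 2728; group ≅ (Z/3415Z)^* ≅ Z/4Z × Z/682Z

The n-th cyclotomic polynomial Φ_3415(x) is the minimal polynomial of zeta_3415 over Q and has degree phi(3415) = 2728. So Q(zeta_3415) is a degree-2728 Galois extension with Galois group (Z/3415Z)^*. By CRT, (Z/3415Z)^* ≅ (Z/5Z)^* × (Z/683Z)^*. Each prime-power unit group is (Z/5Z)^* ≅ Z/4Z; (Z/683Z)^* ≅ Z/682Z. Hence Gal(Q(zeta_3415)/Q) ≅ Z/4Z × Z/682Z.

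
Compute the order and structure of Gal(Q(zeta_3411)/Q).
|Gal(Q(zeta_3411)/Q)| = phi(3411) = 2268; group ≅ (Z/3411Z)^* ≅ Z/6Z × Z/378Z

The n-th cyclotomic polynomial Φ_3411(x) is the minimal polynomial of zeta_3411 over Q and has degree phi(3411) = 2268. So Q(zeta_3411) is a degree-2268 Galois extension with Galois group (Z/3411Z)^*. By CRT, (Z/3411Z)^* ≅ (Z/9Z)^* × (Z/379Z)^*. Each prime-power unit group is (Z/9Z)^* ≅ Z/6Z; (Z/379Z)^* ≅ Z/378Z. Hence Gal(Q(zeta_3411)/Q) ≅ Z/6Z × Z/378Z.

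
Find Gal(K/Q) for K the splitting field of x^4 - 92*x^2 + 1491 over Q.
Gal(K/Q) = V_4 (Klein four-group, Z/2Z × Z/2Z)

f factors as (x^2 - 21)(x^2 - 71), so the splitting field is K = Q(sqrt(21), sqrt(71)). The elements 21, 71, 1491 are all non-squares in Q, so sqrt(21) and sqrt(71) generate independent quadratic extensions. Thus [K:Q] = 4 and Gal(K/Q) is generated by the two order-2 automorphisms sqrt(21) ↦ -sqrt(21) and sqrt(71) ↦ -sqrt(71), giving V_4.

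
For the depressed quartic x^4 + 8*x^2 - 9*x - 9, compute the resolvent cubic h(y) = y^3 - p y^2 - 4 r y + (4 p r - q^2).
h(y) = y^3 - 8*y^2 + 36*y - 369

Identify coefficients: p = 8, q = -9, r = -9.
Plug into h(y) = y^3 - p y^2 - 4 r y + (4 p r - q^2):
  h(y) = y^3 - (8) y^2 - 4*(-9) y + (4*(8)*(-9) - (-9)^2)
       = y^3 + (-8) y^2 + (36) y + (-369).
Simplifying: h(y) = y^3 - 8*y^2 + 36*y - 369.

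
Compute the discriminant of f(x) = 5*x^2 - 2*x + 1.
Δ = -16

For a quadratic a x^2 + b x + c the discriminant is Δ = b^2 - 4ac = (-2)^2 - 4*(5)*(1) = 4 - (20) = -16.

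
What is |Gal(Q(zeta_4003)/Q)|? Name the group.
|Gal(Q(zeta_4003)/Q)| = phi(4003) = 4002; group ≅ (Z/4003Z)^* ≅ Z/4002Z

The n-th cyclotomic polynomial Φ_4003(x) is the minimal polynomial of zeta_4003 over Q and has degree phi(4003) = 4002. So Q(zeta_4003) is a degree-4002 Galois extension with Galois group (Z/4003Z)^*. (Z/4003Z)^* is cyclic since 4003 is an odd prime power (or 4). Hence Gal(Q(zeta_4003)/Q) ≅ Z/4002Z.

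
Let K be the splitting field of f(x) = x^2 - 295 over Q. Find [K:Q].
[K:Q] = 2

The polynomial x^2 - 295 is irreducible over Q since 295 is not a perfect square. Its splitting field is Q(sqrt(295)), which has degree 2 over Q.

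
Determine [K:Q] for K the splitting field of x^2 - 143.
[K:Q] = 2

The polynomial x^2 - 143 is irreducible over Q since 143 is not a perfect square. Its splitting field is Q(sqrt(143)), which has degree 2 over Q.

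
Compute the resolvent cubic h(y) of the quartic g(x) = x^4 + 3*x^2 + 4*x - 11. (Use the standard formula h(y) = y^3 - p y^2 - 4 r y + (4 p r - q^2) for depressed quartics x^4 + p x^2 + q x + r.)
h(y) = y^3 - 3*y^2 + 44*y - 148

Identify coefficients: p = 3, q = 4, r = -11.
Plug into h(y) = y^3 - p y^2 - 4 r y + (4 p r - q^2):
  h(y) = y^3 - (3) y^2 - 4*(-11) y + (4*(3)*(-11) - (4)^2)
       = y^3 + (-3) y^2 + (44) y + (-148).
Simplifying: h(y) = y^3 - 3*y^2 + 44*y - 148.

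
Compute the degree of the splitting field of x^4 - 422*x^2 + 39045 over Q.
[K:Q] = 4

f factors as (x^2 - 137)(x^2 - 285); the splitting field is K = Q(sqrt(137), sqrt(285)). Since 137, 285, and 39045 are all non-squares in Q, the three subfields Q(sqrt(137)), Q(sqrt(285)), Q(sqrt(39045)) are distinct degree-2 extensions, so [K:Q] = 4 (Klein four Galois group).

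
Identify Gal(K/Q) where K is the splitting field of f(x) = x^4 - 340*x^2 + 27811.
Gal(K/Q) = V_4 (Klein four-group, Z/2Z × Z/2Z)

f factors as (x^2 - 137)(x^2 - 203), so the splitting field is K = Q(sqrt(137), sqrt(203)). The elements 137, 203, 27811 are all non-squares in Q, so sqrt(137) and sqrt(203) generate independent quadratic extensions. Thus [K:Q] = 4 and Gal(K/Q) is generated by the two order-2 automorphisms sqrt(137) ↦ -sqrt(137) and sqrt(203) ↦ -sqrt(203), giving V_4.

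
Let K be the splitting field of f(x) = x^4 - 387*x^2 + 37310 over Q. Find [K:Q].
[K:Q] = 4

f factors as (x^2 - 182)(x^2 - 205); the splitting field is K = Q(sqrt(182), sqrt(205)). Since 182, 205, and 37310 are all non-squares in Q, the three subfields Q(sqrt(182)), Q(sqrt(205)), Q(sqrt(37310)) are distinct degree-2 extensions, so [K:Q] = 4 (Klein four Galois group).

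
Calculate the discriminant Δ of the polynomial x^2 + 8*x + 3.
Δ = 52

For a quadratic a x^2 + b x + c the discriminant is Δ = b^2 - 4ac = (8)^2 - 4*(1)*(3) = 64 - (12) = 52.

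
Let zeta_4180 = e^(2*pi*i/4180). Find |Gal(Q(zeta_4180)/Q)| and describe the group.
|Gal(Q(zeta_4180)/Q)| = phi(4180) = 1440; group ≅ (Z/4180Z)^* ≅ Z/2Z × Z/4Z × Z/10Z × Z/18Z

The n-th cyclotomic polynomial Φ_4180(x) is the minimal polynomial of zeta_4180 over Q and has degree phi(4180) = 1440. So Q(zeta_4180) is a degree-1440 Galois extension with Galois group (Z/4180Z)^*. By CRT, (Z/4180Z)^* ≅ (Z/4Z)^* × (Z/5Z)^* × (Z/11Z)^* × (Z/19Z)^*. Each prime-power unit group is (Z/4Z)^* ≅ Z/2Z; (Z/5Z)^* ≅ Z/4Z; (Z/11Z)^* ≅ Z/10Z; (Z/19Z)^* ≅ Z/18Z. Hence Gal(Q(zeta_4180)/Q) ≅ Z/2Z × Z/4Z × Z/10Z × Z/18Z.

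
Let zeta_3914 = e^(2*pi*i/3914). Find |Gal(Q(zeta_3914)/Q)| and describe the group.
|Gal(Q(zeta_3914)/Q)| = phi(3914) = 1836; group ≅ (Z/3914Z)^* ≅ Z/18Z × Z/102Z

The n-th cyclotomic polynomial Φ_3914(x) is the minimal polynomial of zeta_3914 over Q and has degree phi(3914) = 1836. So Q(zeta_3914) is a degree-1836 Galois extension with Galois group (Z/3914Z)^*. By CRT, (Z/3914Z)^* ≅ (Z/2Z)^* × (Z/19Z)^* × (Z/103Z)^*. Each prime-power unit group is (Z/2Z)^* ≅ trivial group (order 1); (Z/19Z)^* ≅ Z/18Z; (Z/103Z)^* ≅ Z/102Z. Hence Gal(Q(zeta_3914)/Q) ≅ Z/18Z × Z/102Z.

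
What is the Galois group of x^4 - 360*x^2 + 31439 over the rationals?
Gal(K/Q) = V_4 (Klein four-group, Z/2Z × Z/2Z)

f factors as (x^2 - 149)(x^2 - 211), so the splitting field is K = Q(sqrt(149), sqrt(211)). The elements 149, 211, 31439 are all non-squares in Q, so sqrt(149) and sqrt(211) generate independent quadratic extensions. Thus [K:Q] = 4 and Gal(K/Q) is generated by the two order-2 automorphisms sqrt(149) ↦ -sqrt(149) and sqrt(211) ↦ -sqrt(211), giving V_4.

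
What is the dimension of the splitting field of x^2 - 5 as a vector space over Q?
[K:Q] = 2

The discriminant of x^2 + (0)*x + (-5) is b^2 - 4c = 0 - (-20) = 20. Since 20 is not a perfect square in Q, the polynomial is irreducible over Q. Its two roots generate a degree-2 extension, so [K:Q] = 2.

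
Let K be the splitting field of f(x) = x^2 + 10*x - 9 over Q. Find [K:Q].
[K:Q] = 2

The discriminant of x^2 + (10)*x + (-9) is b^2 - 4c = 100 - (-36) = 136. Since 136 is not a perfect square in Q, the polynomial is irreducible over Q. Its two roots generate a degree-2 extension, so [K:Q] = 2.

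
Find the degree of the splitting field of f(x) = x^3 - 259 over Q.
[K:Q] = 6

x^3 - 259 has one real root r = 259^(1/3) and two complex roots r*zeta_3, r*zeta_3^2 where zeta_3 = e^(2*pi*i/3). The splitting field is Q(r, zeta_3). [Q(r):Q] = 3 and [Q(zeta_3):Q] = 2 with gcd = 1, so [Q(r, zeta_3):Q] = 3 * 2 = 6.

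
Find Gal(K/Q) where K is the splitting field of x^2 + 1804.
Gal(K/Q) = Z/2Z (cyclic of order 2)

x^2 + 1804 is irreducible over Q since -1804 is not a rational square. The splitting field Q(sqrt(-1804)) has degree 2 over Q, and its unique nontrivial automorphism is sqrt(-1804) ↦ -sqrt(-1804). Hence Gal(Q(sqrt(-1804))/Q) = Z/2Z.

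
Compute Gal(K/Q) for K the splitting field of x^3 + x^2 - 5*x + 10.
Gal(K/Q) = S_3 (symmetric group of order 6)

Compute the discriminant of x^3 + (1)*x^2 + (-5)*x + (10): Δ = -3115. Since Δ is not a rational square, the Galois group is not contained in A_3; it must be the full S_3 (irreducibility of the cubic rules out anything smaller).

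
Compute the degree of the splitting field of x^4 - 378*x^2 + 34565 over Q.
[K:Q] = 4

f factors as (x^2 - 155)(x^2 - 223); the splitting field is K = Q(sqrt(155), sqrt(223)). Since 155, 223, and 34565 are all non-squares in Q, the three subfields Q(sqrt(155)), Q(sqrt(223)), Q(sqrt(34565)) are distinct degree-2 extensions, so [K:Q] = 4 (Klein four Galois group).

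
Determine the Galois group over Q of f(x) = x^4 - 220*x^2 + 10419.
Gal(K/Q) = V_4 (Klein four-group, Z/2Z × Z/2Z)

f factors as (x^2 - 151)(x^2 - 69), so the splitting field is K = Q(sqrt(151), sqrt(69)). The elements 151, 69, 10419 are all non-squares in Q, so sqrt(151) and sqrt(69) generate independent quadratic extensions. Thus [K:Q] = 4 and Gal(K/Q) is generated by the two order-2 automorphisms sqrt(151) ↦ -sqrt(151) and sqrt(69) ↦ -sqrt(69), giving V_4.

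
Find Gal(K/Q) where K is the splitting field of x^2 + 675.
Gal(K/Q) = Z/2Z (cyclic of order 2)

x^2 + 675 is irreducible over Q since -675 is not a rational square. The splitting field Q(sqrt(-675)) has degree 2 over Q, and its unique nontrivial automorphism is sqrt(-675) ↦ -sqrt(-675). Hence Gal(Q(sqrt(-675))/Q) = Z/2Z.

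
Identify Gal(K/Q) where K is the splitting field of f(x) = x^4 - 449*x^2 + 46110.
Gal(K/Q) = V_4 (Klein four-group, Z/2Z × Z/2Z)

f factors as (x^2 - 159)(x^2 - 290), so the splitting field is K = Q(sqrt(159), sqrt(290)). The elements 159, 290, 46110 are all non-squares in Q, so sqrt(159) and sqrt(290) generate independent quadratic extensions. Thus [K:Q] = 4 and Gal(K/Q) is generated by the two order-2 automorphisms sqrt(159) ↦ -sqrt(159) and sqrt(290) ↦ -sqrt(290), giving V_4.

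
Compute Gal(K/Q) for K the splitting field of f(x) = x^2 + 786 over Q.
Gal(K/Q) = Z/2Z (cyclic of order 2)

x^2 + 786 is irreducible over Q since -786 is not a rational square. The splitting field Q(sqrt(-786)) has degree 2 over Q, and its unique nontrivial automorphism is sqrt(-786) ↦ -sqrt(-786). Hence Gal(Q(sqrt(-786))/Q) = Z/2Z.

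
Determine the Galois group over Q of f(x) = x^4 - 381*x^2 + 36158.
Gal(K/Q) = V_4 (Klein four-group, Z/2Z × Z/2Z)

f factors as (x^2 - 202)(x^2 - 179), so the splitting field is K = Q(sqrt(202), sqrt(179)). The elements 202, 179, 36158 are all non-squares in Q, so sqrt(202) and sqrt(179) generate independent quadratic extensions. Thus [K:Q] = 4 and Gal(K/Q) is generated by the two order-2 automorphisms sqrt(202) ↦ -sqrt(202) and sqrt(179) ↦ -sqrt(179), giving V_4.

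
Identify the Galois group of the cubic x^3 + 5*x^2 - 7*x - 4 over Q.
Gal(K/Q) = S_3 (symmetric group of order 6)

Compute the discriminant of x^3 + (5)*x^2 + (-7)*x + (-4): Δ = 6685. Since Δ is not a rational square, the Galois group is not contained in A_3; it must be the full S_3 (irreducibility of the cubic rules out anything smaller).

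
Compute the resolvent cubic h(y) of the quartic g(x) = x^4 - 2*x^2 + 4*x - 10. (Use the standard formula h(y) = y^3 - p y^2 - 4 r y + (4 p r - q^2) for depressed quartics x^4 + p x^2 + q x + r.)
h(y) = y^3 + 2*y^2 + 40*y + 64

Identify coefficients: p = -2, q = 4, r = -10.
Plug into h(y) = y^3 - p y^2 - 4 r y + (4 p r - q^2):
  h(y) = y^3 - (-2) y^2 - 4*(-10) y + (4*(-2)*(-10) - (4)^2)
       = y^3 + (2) y^2 + (40) y + (64).
Simplifying: h(y) = y^3 + 2*y^2 + 40*y + 64.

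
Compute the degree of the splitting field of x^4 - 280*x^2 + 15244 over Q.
[K:Q] = 4

f factors as (x^2 - 74)(x^2 - 206); the splitting field is K = Q(sqrt(74), sqrt(206)). Since 74, 206, and 15244 are all non-squares in Q, the three subfields Q(sqrt(74)), Q(sqrt(206)), Q(sqrt(15244)) are distinct degree-2 extensions, so [K:Q] = 4 (Klein four Galois group).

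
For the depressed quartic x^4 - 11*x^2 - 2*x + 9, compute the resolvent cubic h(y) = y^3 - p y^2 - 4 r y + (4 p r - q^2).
h(y) = y^3 + 11*y^2 - 36*y - 400

Identify coefficients: p = -11, q = -2, r = 9.
Plug into h(y) = y^3 - p y^2 - 4 r y + (4 p r - q^2):
  h(y) = y^3 - (-11) y^2 - 4*(9) y + (4*(-11)*(9) - (-2)^2)
       = y^3 + (11) y^2 + (-36) y + (-400).
Simplifying: h(y) = y^3 + 11*y^2 - 36*y - 400.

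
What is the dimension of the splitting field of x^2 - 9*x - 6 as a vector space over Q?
[K:Q] = 2

The discriminant of x^2 + (-9)*x + (-6) is b^2 - 4c = 81 - (-24) = 105. Since 105 is not a perfect square in Q, the polynomial is irreducible over Q. Its two roots generate a degree-2 extension, so [K:Q] = 2.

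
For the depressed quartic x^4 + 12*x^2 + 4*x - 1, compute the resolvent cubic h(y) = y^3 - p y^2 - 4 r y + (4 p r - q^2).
h(y) = y^3 - 12*y^2 + 4*y - 64

Identify coefficients: p = 12, q = 4, r = -1.
Plug into h(y) = y^3 - p y^2 - 4 r y + (4 p r - q^2):
  h(y) = y^3 - (12) y^2 - 4*(-1) y + (4*(12)*(-1) - (4)^2)
       = y^3 + (-12) y^2 + (4) y + (-64).
Simplifying: h(y) = y^3 - 12*y^2 + 4*y - 64.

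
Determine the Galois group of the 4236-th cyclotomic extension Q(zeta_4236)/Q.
|Gal(Q(zeta_4236)/Q)| = phi(4236) = 1408; group ≅ (Z/4236Z)^* ≅ Z/2Z × Z/2Z × Z/352Z

The n-th cyclotomic polynomial Φ_4236(x) is the minimal polynomial of zeta_4236 over Q and has degree phi(4236) = 1408. So Q(zeta_4236) is a degree-1408 Galois extension with Galois group (Z/4236Z)^*. By CRT, (Z/4236Z)^* ≅ (Z/4Z)^* × (Z/3Z)^* × (Z/353Z)^*. Each prime-power unit group is (Z/4Z)^* ≅ Z/2Z; (Z/3Z)^* ≅ Z/2Z; (Z/353Z)^* ≅ Z/352Z. Hence Gal(Q(zeta_4236)/Q) ≅ Z/2Z × Z/2Z × Z/352Z.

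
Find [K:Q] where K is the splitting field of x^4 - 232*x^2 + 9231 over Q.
[K:Q] = 4

f factors as (x^2 - 51)(x^2 - 181); the splitting field is K = Q(sqrt(51), sqrt(181)). Since 51, 181, and 9231 are all non-squares in Q, the three subfields Q(sqrt(51)), Q(sqrt(181)), Q(sqrt(9231)) are distinct degree-2 extensions, so [K:Q] = 4 (Klein four Galois group).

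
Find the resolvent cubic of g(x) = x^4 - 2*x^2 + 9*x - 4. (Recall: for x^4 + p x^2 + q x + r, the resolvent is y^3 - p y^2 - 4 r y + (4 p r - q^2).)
h(y) = y^3 + 2*y^2 + 16*y - 49

Identify coefficients: p = -2, q = 9, r = -4.
Plug into h(y) = y^3 - p y^2 - 4 r y + (4 p r - q^2):
  h(y) = y^3 - (-2) y^2 - 4*(-4) y + (4*(-2)*(-4) - (9)^2)
       = y^3 + (2) y^2 + (16) y + (-49).
Simplifying: h(y) = y^3 + 2*y^2 + 16*y - 49.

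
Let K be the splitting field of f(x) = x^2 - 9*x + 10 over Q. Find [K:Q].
[K:Q] = 2

The discriminant of x^2 + (-9)*x + (10) is b^2 - 4c = 81 - (40) = 41. Since 41 is not a perfect square in Q, the polynomial is irreducible over Q. Its two roots generate a degree-2 extension, so [K:Q] = 2.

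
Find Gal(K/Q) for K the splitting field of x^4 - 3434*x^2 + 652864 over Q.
Gal(K/Q) = Z/2Z (cyclic of order 2)

f factors as (x^2 - 3232)(x^2 - 202), so the splitting field is K = Q(sqrt(3232), sqrt(202)). The squarefree part of 3232 is 202 and the squarefree part of 202 is also 202, so sqrt(3232) and sqrt(202) are both rational multiples of sqrt(202). Hence Q(sqrt(3232)) = Q(sqrt(202)) = Q(sqrt(202)), and the splitting field collapses to a single degree-2 extension with Galois group Z/2Z.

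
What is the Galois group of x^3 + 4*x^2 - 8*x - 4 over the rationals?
Gal(K/Q) = S_3 (symmetric group of order 6)

Compute the discriminant of x^3 + (4)*x^2 + (-8)*x + (-4): Δ = 5968. Since Δ is not a rational square, the Galois group is not contained in A_3; it must be the full S_3 (irreducibility of the cubic rules out anything smaller).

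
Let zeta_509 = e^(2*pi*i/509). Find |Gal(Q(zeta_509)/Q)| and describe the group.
|Gal(Q(zeta_509)/Q)| = phi(509) = 508; group ≅ (Z/509Z)^* ≅ Z/508Z

The n-th cyclotomic polynomial Φ_509(x) is the minimal polynomial of zeta_509 over Q and has degree phi(509) = 508. So Q(zeta_509) is a degree-508 Galois extension with Galois group (Z/509Z)^*. (Z/509Z)^* is cyclic since 509 is an odd prime power (or 4). Hence Gal(Q(zeta_509)/Q) ≅ Z/508Z.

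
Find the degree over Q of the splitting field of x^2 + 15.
[K:Q] = 2

The discriminant of x^2 + (0)*x + (15) is b^2 - 4c = 0 - (60) = -60. Since -60 is not a perfect square in Q, the polynomial is irreducible over Q. Its two roots generate a degree-2 extension, so [K:Q] = 2.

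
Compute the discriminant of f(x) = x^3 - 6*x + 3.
Δ = 621

For x^3 + a x^2 + b x + c the discriminant is Δ = 18 a b c - 4 a^3 c + a^2 b^2 - 4 b^3 - 27 c^2.
Plug a = 0, b = -6, c = 3:
  18*(0)*(-6)*(3) - 4*(0)^3*(3) + (0)^2*(-6)^2 - 4*(-6)^3 - 27*(3)^2
  = 0 + (0) + 0 + (864) + (-243)
  = 621.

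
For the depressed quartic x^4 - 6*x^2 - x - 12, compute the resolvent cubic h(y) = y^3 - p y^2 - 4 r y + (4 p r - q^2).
h(y) = y^3 + 6*y^2 + 48*y + 287

Identify coefficients: p = -6, q = -1, r = -12.
Plug into h(y) = y^3 - p y^2 - 4 r y + (4 p r - q^2):
  h(y) = y^3 - (-6) y^2 - 4*(-12) y + (4*(-6)*(-12) - (-1)^2)
       = y^3 + (6) y^2 + (48) y + (287).
Simplifying: h(y) = y^3 + 6*y^2 + 48*y + 287.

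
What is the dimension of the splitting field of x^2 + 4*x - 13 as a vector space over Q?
[K:Q] = 2

The discriminant of x^2 + (4)*x + (-13) is b^2 - 4c = 16 - (-52) = 68. Since 68 is not a perfect square in Q, the polynomial is irreducible over Q. Its two roots generate a degree-2 extension, so [K:Q] = 2.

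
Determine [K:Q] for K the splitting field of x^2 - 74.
[K:Q] = 2

The polynomial x^2 - 74 is irreducible over Q since 74 is not a perfect square. Its splitting field is Q(sqrt(74)), which has degree 2 over Q.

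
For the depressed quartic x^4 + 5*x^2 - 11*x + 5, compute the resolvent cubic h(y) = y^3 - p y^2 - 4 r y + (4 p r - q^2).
h(y) = y^3 - 5*y^2 - 20*y - 21

Identify coefficients: p = 5, q = -11, r = 5.
Plug into h(y) = y^3 - p y^2 - 4 r y + (4 p r - q^2):
  h(y) = y^3 - (5) y^2 - 4*(5) y + (4*(5)*(5) - (-11)^2)
       = y^3 + (-5) y^2 + (-20) y + (-21).
Simplifying: h(y) = y^3 - 5*y^2 - 20*y - 21.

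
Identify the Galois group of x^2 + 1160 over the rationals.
Gal(K/Q) = Z/2Z (cyclic of order 2)

x^2 + 1160 is irreducible over Q since -1160 is not a rational square. The splitting field Q(sqrt(-1160)) has degree 2 over Q, and its unique nontrivial automorphism is sqrt(-1160) ↦ -sqrt(-1160). Hence Gal(Q(sqrt(-1160))/Q) = Z/2Z.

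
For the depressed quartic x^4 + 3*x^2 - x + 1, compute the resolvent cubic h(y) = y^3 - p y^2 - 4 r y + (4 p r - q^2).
h(y) = y^3 - 3*y^2 - 4*y + 11

Identify coefficients: p = 3, q = -1, r = 1.
Plug into h(y) = y^3 - p y^2 - 4 r y + (4 p r - q^2):
  h(y) = y^3 - (3) y^2 - 4*(1) y + (4*(3)*(1) - (-1)^2)
       = y^3 + (-3) y^2 + (-4) y + (11).
Simplifying: h(y) = y^3 - 3*y^2 - 4*y + 11.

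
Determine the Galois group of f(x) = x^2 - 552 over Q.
Gal(K/Q) = Z/2Z (cyclic of order 2)

x^2 - 552 is irreducible over Q since 552 is not a rational square. The splitting field Q(sqrt(552)) has degree 2 over Q, and its unique nontrivial automorphism is sqrt(552) ↦ -sqrt(552). Hence Gal(Q(sqrt(552))/Q) = Z/2Z.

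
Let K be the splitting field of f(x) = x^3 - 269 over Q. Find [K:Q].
[K:Q] = 6

x^3 - 269 has one real root r = 269^(1/3) and two complex roots r*zeta_3, r*zeta_3^2 where zeta_3 = e^(2*pi*i/3). The splitting field is Q(r, zeta_3). [Q(r):Q] = 3 and [Q(zeta_3):Q] = 2 with gcd = 1, so [Q(r, zeta_3):Q] = 3 * 2 = 6.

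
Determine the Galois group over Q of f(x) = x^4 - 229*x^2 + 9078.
Gal(K/Q) = V_4 (Klein four-group, Z/2Z × Z/2Z)

f factors as (x^2 - 178)(x^2 - 51), so the splitting field is K = Q(sqrt(178), sqrt(51)). The elements 178, 51, 9078 are all non-squares in Q, so sqrt(178) and sqrt(51) generate independent quadratic extensions. Thus [K:Q] = 4 and Gal(K/Q) is generated by the two order-2 automorphisms sqrt(178) ↦ -sqrt(178) and sqrt(51) ↦ -sqrt(51), giving V_4.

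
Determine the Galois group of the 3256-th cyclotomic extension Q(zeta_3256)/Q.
|Gal(Q(zeta_3256)/Q)| = phi(3256) = 1440; group ≅ (Z/3256Z)^* ≅ Z/2Z × Z/2Z × Z/10Z × Z/36Z

The n-th cyclotomic polynomial Φ_3256(x) is the minimal polynomial of zeta_3256 over Q and has degree phi(3256) = 1440. So Q(zeta_3256) is a degree-1440 Galois extension with Galois group (Z/3256Z)^*. By CRT, (Z/3256Z)^* ≅ (Z/8Z)^* × (Z/11Z)^* × (Z/37Z)^*. Each prime-power unit group is (Z/8Z)^* ≅ Z/2Z × Z/2Z; (Z/11Z)^* ≅ Z/10Z; (Z/37Z)^* ≅ Z/36Z. Hence Gal(Q(zeta_3256)/Q) ≅ Z/2Z × Z/2Z × Z/10Z × Z/36Z.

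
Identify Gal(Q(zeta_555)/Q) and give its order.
|Gal(Q(zeta_555)/Q)| = phi(555) = 288; group ≅ (Z/555Z)^* ≅ Z/2Z × Z/4Z × Z/36Z

The n-th cyclotomic polynomial Φ_555(x) is the minimal polynomial of zeta_555 over Q and has degree phi(555) = 288. So Q(zeta_555) is a degree-288 Galois extension with Galois group (Z/555Z)^*. By CRT, (Z/555Z)^* ≅ (Z/3Z)^* × (Z/5Z)^* × (Z/37Z)^*. Each prime-power unit group is (Z/3Z)^* ≅ Z/2Z; (Z/5Z)^* ≅ Z/4Z; (Z/37Z)^* ≅ Z/36Z. Hence Gal(Q(zeta_555)/Q) ≅ Z/2Z × Z/4Z × Z/36Z.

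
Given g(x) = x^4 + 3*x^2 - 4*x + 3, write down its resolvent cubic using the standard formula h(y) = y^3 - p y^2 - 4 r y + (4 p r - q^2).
h(y) = y^3 - 3*y^2 - 12*y + 20

Identify coefficients: p = 3, q = -4, r = 3.
Plug into h(y) = y^3 - p y^2 - 4 r y + (4 p r - q^2):
  h(y) = y^3 - (3) y^2 - 4*(3) y + (4*(3)*(3) - (-4)^2)
       = y^3 + (-3) y^2 + (-12) y + (20).
Simplifying: h(y) = y^3 - 3*y^2 - 12*y + 20.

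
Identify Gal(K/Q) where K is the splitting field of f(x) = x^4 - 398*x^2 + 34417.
Gal(K/Q) = V_4 (Klein four-group, Z/2Z × Z/2Z)

f factors as (x^2 - 271)(x^2 - 127), so the splitting field is K = Q(sqrt(271), sqrt(127)). The elements 271, 127, 34417 are all non-squares in Q, so sqrt(271) and sqrt(127) generate independent quadratic extensions. Thus [K:Q] = 4 and Gal(K/Q) is generated by the two order-2 automorphisms sqrt(271) ↦ -sqrt(271) and sqrt(127) ↦ -sqrt(127), giving V_4.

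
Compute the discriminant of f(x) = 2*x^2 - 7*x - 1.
Δ = 57

For a quadratic a x^2 + b x + c the discriminant is Δ = b^2 - 4ac = (-7)^2 - 4*(2)*(-1) = 49 - (-8) = 57.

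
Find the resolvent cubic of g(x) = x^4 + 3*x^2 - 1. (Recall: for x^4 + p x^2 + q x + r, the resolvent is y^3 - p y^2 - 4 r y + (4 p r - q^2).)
h(y) = y^3 - 3*y^2 + 4*y - 12

Identify coefficients: p = 3, q = 0, r = -1.
Plug into h(y) = y^3 - p y^2 - 4 r y + (4 p r - q^2):
  h(y) = y^3 - (3) y^2 - 4*(-1) y + (4*(3)*(-1) - (0)^2)
       = y^3 + (-3) y^2 + (4) y + (-12).
Simplifying: h(y) = y^3 - 3*y^2 + 4*y - 12.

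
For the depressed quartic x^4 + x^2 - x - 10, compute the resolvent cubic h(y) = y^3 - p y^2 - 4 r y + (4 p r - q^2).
h(y) = y^3 - y^2 + 40*y - 41

Identify coefficients: p = 1, q = -1, r = -10.
Plug into h(y) = y^3 - p y^2 - 4 r y + (4 p r - q^2):
  h(y) = y^3 - (1) y^2 - 4*(-10) y + (4*(1)*(-10) - (-1)^2)
       = y^3 + (-1) y^2 + (40) y + (-41).
Simplifying: h(y) = y^3 - y^2 + 40*y - 41.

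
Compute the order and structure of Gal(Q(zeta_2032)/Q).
|Gal(Q(zeta_2032)/Q)| = phi(2032) = 1008; group ≅ (Z/2032Z)^* ≅ Z/2Z × Z/4Z × Z/126Z

The n-th cyclotomic polynomial Φ_2032(x) is the minimal polynomial of zeta_2032 over Q and has degree phi(2032) = 1008. So Q(zeta_2032) is a degree-1008 Galois extension with Galois group (Z/2032Z)^*. By CRT, (Z/2032Z)^* ≅ (Z/16Z)^* × (Z/127Z)^*. Each prime-power unit group is (Z/16Z)^* ≅ Z/2Z × Z/4Z; (Z/127Z)^* ≅ Z/126Z. Hence Gal(Q(zeta_2032)/Q) ≅ Z/2Z × Z/4Z × Z/126Z.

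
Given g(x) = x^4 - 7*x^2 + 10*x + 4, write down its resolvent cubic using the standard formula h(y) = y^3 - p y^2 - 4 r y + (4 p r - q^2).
h(y) = y^3 + 7*y^2 - 16*y - 212

Identify coefficients: p = -7, q = 10, r = 4.
Plug into h(y) = y^3 - p y^2 - 4 r y + (4 p r - q^2):
  h(y) = y^3 - (-7) y^2 - 4*(4) y + (4*(-7)*(4) - (10)^2)
       = y^3 + (7) y^2 + (-16) y + (-212).
Simplifying: h(y) = y^3 + 7*y^2 - 16*y - 212.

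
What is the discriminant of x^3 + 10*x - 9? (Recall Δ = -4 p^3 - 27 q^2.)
Δ = -6187

For a depressed cubic x^3 + p x + q the discriminant is Δ = -4 p^3 - 27 q^2 = -4*(10)^3 - 27*(-9)^2 = -4000 - 2187 = -6187.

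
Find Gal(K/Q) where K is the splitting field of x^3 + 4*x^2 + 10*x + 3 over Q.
Gal(K/Q) = S_3 (symmetric group of order 6)

Compute the discriminant of x^3 + (4)*x^2 + (10)*x + (3): Δ = -1251. Since Δ is not a rational square, the Galois group is not contained in A_3; it must be the full S_3 (irreducibility of the cubic rules out anything smaller).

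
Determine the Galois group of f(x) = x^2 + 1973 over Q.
Gal(K/Q) = Z/2Z (cyclic of order 2)

x^2 + 1973 is irreducible over Q since -1973 is not a rational square. The splitting field Q(sqrt(-1973)) has degree 2 over Q, and its unique nontrivial automorphism is sqrt(-1973) ↦ -sqrt(-1973). Hence Gal(Q(sqrt(-1973))/Q) = Z/2Z.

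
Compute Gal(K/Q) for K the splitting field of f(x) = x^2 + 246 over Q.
Gal(K/Q) = Z/2Z (cyclic of order 2)

x^2 + 246 is irreducible over Q since -246 is not a rational square. The splitting field Q(sqrt(-246)) has degree 2 over Q, and its unique nontrivial automorphism is sqrt(-246) ↦ -sqrt(-246). Hence Gal(Q(sqrt(-246))/Q) = Z/2Z.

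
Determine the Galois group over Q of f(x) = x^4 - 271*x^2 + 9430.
Gal(K/Q) = V_4 (Klein four-group, Z/2Z × Z/2Z)

f factors as (x^2 - 41)(x^2 - 230), so the splitting field is K = Q(sqrt(41), sqrt(230)). The elements 41, 230, 9430 are all non-squares in Q, so sqrt(41) and sqrt(230) generate independent quadratic extensions. Thus [K:Q] = 4 and Gal(K/Q) is generated by the two order-2 automorphisms sqrt(41) ↦ -sqrt(41) and sqrt(230) ↦ -sqrt(230), giving V_4.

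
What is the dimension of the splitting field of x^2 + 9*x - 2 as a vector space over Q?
[K:Q] = 2

The discriminant of x^2 + (9)*x + (-2) is b^2 - 4c = 81 - (-8) = 89. Since 89 is not a perfect square in Q, the polynomial is irreducible over Q. Its two roots generate a degree-2 extension, so [K:Q] = 2.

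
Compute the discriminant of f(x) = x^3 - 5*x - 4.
Δ = 68

For a depressed cubic x^3 + p x + q the discriminant is Δ = -4 p^3 - 27 q^2 = -4*(-5)^3 - 27*(-4)^2 = 500 - 432 = 68.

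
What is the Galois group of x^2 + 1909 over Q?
Gal(K/Q) = Z/2Z (cyclic of order 2)

x^2 + 1909 is irreducible over Q since -1909 is not a rational square. The splitting field Q(sqrt(-1909)) has degree 2 over Q, and its unique nontrivial automorphism is sqrt(-1909) ↦ -sqrt(-1909). Hence Gal(Q(sqrt(-1909))/Q) = Z/2Z.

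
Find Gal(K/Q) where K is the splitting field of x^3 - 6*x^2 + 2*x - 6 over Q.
Gal(K/Q) = S_3 (symmetric group of order 6)

Compute the discriminant of x^3 + (-6)*x^2 + (2)*x + (-6): Δ = -4748. Since Δ is not a rational square, the Galois group is not contained in A_3; it must be the full S_3 (irreducibility of the cubic rules out anything smaller).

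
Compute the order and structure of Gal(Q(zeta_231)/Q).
|Gal(Q(zeta_231)/Q)| = phi(231) = 120; group ≅ (Z/231Z)^* ≅ Z/2Z × Z/6Z × Z/10Z

The n-th cyclotomic polynomial Φ_231(x) is the minimal polynomial of zeta_231 over Q and has degree phi(231) = 120. So Q(zeta_231) is a degree-120 Galois extension with Galois group (Z/231Z)^*. By CRT, (Z/231Z)^* ≅ (Z/3Z)^* × (Z/7Z)^* × (Z/11Z)^*. Each prime-power unit group is (Z/3Z)^* ≅ Z/2Z; (Z/7Z)^* ≅ Z/6Z; (Z/11Z)^* ≅ Z/10Z. Hence Gal(Q(zeta_231)/Q) ≅ Z/2Z × Z/6Z × Z/10Z.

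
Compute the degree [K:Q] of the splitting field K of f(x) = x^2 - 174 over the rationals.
[K:Q] = 2

The polynomial x^2 - 174 is irreducible over Q since 174 is not a perfect square. Its splitting field is Q(sqrt(174)), which has degree 2 over Q.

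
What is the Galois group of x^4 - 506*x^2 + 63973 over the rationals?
Gal(K/Q) = V_4 (Klein four-group, Z/2Z × Z/2Z)

f factors as (x^2 - 259)(x^2 - 247), so the splitting field is K = Q(sqrt(259), sqrt(247)). The elements 259, 247, 63973 are all non-squares in Q, so sqrt(259) and sqrt(247) generate independent quadratic extensions. Thus [K:Q] = 4 and Gal(K/Q) is generated by the two order-2 automorphisms sqrt(259) ↦ -sqrt(259) and sqrt(247) ↦ -sqrt(247), giving V_4.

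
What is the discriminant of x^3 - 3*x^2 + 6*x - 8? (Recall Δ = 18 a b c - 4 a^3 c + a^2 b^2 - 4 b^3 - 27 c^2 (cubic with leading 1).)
Δ = -540

For x^3 + a x^2 + b x + c the discriminant is Δ = 18 a b c - 4 a^3 c + a^2 b^2 - 4 b^3 - 27 c^2.
Plug a = -3, b = 6, c = -8:
  18*(-3)*(6)*(-8) - 4*(-3)^3*(-8) + (-3)^2*(6)^2 - 4*(6)^3 - 27*(-8)^2
  = 2592 + (-864) + 324 + (-864) + (-1728)
  = -540.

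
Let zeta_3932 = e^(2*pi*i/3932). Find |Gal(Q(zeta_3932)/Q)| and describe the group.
|Gal(Q(zeta_3932)/Q)| = phi(3932) = 1964; group ≅ (Z/3932Z)^* ≅ Z/2Z × Z/982Z

The n-th cyclotomic polynomial Φ_3932(x) is the minimal polynomial of zeta_3932 over Q and has degree phi(3932) = 1964. So Q(zeta_3932) is a degree-1964 Galois extension with Galois group (Z/3932Z)^*. By CRT, (Z/3932Z)^* ≅ (Z/4Z)^* × (Z/983Z)^*. Each prime-power unit group is (Z/4Z)^* ≅ Z/2Z; (Z/983Z)^* ≅ Z/982Z. Hence Gal(Q(zeta_3932)/Q) ≅ Z/2Z × Z/982Z.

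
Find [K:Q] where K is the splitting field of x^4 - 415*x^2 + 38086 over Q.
[K:Q] = 4

f factors as (x^2 - 278)(x^2 - 137); the splitting field is K = Q(sqrt(278), sqrt(137)). Since 278, 137, and 38086 are all non-squares in Q, the three subfields Q(sqrt(278)), Q(sqrt(137)), Q(sqrt(38086)) are distinct degree-2 extensions, so [K:Q] = 4 (Klein four Galois group).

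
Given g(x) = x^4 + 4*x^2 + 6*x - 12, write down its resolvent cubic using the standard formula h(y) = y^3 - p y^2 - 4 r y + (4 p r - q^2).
h(y) = y^3 - 4*y^2 + 48*y - 228

Identify coefficients: p = 4, q = 6, r = -12.
Plug into h(y) = y^3 - p y^2 - 4 r y + (4 p r - q^2):
  h(y) = y^3 - (4) y^2 - 4*(-12) y + (4*(4)*(-12) - (6)^2)
       = y^3 + (-4) y^2 + (48) y + (-228).
Simplifying: h(y) = y^3 - 4*y^2 + 48*y - 228.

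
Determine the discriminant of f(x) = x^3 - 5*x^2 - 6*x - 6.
Δ = -5448

For x^3 + a x^2 + b x + c the discriminant is Δ = 18 a b c - 4 a^3 c + a^2 b^2 - 4 b^3 - 27 c^2.
Plug a = -5, b = -6, c = -6:
  18*(-5)*(-6)*(-6) - 4*(-5)^3*(-6) + (-5)^2*(-6)^2 - 4*(-6)^3 - 27*(-6)^2
  = -3240 + (-3000) + 900 + (864) + (-972)
  = -5448.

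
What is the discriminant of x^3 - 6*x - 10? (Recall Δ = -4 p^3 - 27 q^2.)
Δ = -1836

For a depressed cubic x^3 + p x + q the discriminant is Δ = -4 p^3 - 27 q^2 = -4*(-6)^3 - 27*(-10)^2 = 864 - 2700 = -1836.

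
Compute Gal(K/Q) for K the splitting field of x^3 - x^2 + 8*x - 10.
Gal(K/Q) = S_3 (symmetric group of order 6)

Compute the discriminant of x^3 + (-1)*x^2 + (8)*x + (-10): Δ = -3284. Since Δ is not a rational square, the Galois group is not contained in A_3; it must be the full S_3 (irreducibility of the cubic rules out anything smaller).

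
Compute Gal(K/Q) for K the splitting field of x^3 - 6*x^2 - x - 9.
Gal(K/Q) = S_3 (symmetric group of order 6)

Compute the discriminant of x^3 + (-6)*x^2 + (-1)*x + (-9): Δ = -10895. Since Δ is not a rational square, the Galois group is not contained in A_3; it must be the full S_3 (irreducibility of the cubic rules out anything smaller).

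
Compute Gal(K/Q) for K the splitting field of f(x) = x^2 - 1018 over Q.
Gal(K/Q) = Z/2Z (cyclic of order 2)

x^2 - 1018 is irreducible over Q since 1018 is not a rational square. The splitting field Q(sqrt(1018)) has degree 2 over Q, and its unique nontrivial automorphism is sqrt(1018) ↦ -sqrt(1018). Hence Gal(Q(sqrt(1018))/Q) = Z/2Z.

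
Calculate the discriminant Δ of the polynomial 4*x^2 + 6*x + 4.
Δ = -28

For a quadratic a x^2 + b x + c the discriminant is Δ = b^2 - 4ac = (6)^2 - 4*(4)*(4) = 36 - (64) = -28.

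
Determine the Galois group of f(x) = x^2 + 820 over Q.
Gal(K/Q) = Z/2Z (cyclic of order 2)

x^2 + 820 is irreducible over Q since -820 is not a rational square. The splitting field Q(sqrt(-820)) has degree 2 over Q, and its unique nontrivial automorphism is sqrt(-820) ↦ -sqrt(-820). Hence Gal(Q(sqrt(-820))/Q) = Z/2Z.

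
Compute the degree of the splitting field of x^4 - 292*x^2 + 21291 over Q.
[K:Q] = 4

f factors as (x^2 - 151)(x^2 - 141); the splitting field is K = Q(sqrt(151), sqrt(141)). Since 151, 141, and 21291 are all non-squares in Q, the three subfields Q(sqrt(151)), Q(sqrt(141)), Q(sqrt(21291)) are distinct degree-2 extensions, so [K:Q] = 4 (Klein four Galois group).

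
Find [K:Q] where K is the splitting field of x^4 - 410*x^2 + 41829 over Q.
[K:Q] = 4

f factors as (x^2 - 191)(x^2 - 219); the splitting field is K = Q(sqrt(191), sqrt(219)). Since 191, 219, and 41829 are all non-squares in Q, the three subfields Q(sqrt(191)), Q(sqrt(219)), Q(sqrt(41829)) are distinct degree-2 extensions, so [K:Q] = 4 (Klein four Galois group).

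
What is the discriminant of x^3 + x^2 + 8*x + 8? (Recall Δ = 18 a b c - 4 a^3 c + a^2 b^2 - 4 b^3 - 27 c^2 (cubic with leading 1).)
Δ = -2592

For x^3 + a x^2 + b x + c the discriminant is Δ = 18 a b c - 4 a^3 c + a^2 b^2 - 4 b^3 - 27 c^2.
Plug a = 1, b = 8, c = 8:
  18*(1)*(8)*(8) - 4*(1)^3*(8) + (1)^2*(8)^2 - 4*(8)^3 - 27*(8)^2
  = 1152 + (-32) + 64 + (-2048) + (-1728)
  = -2592.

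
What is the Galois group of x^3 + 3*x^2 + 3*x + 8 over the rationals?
Gal(K/Q) = S_3 (symmetric group of order 6)

Compute the discriminant of x^3 + (3)*x^2 + (3)*x + (8): Δ = -1323. Since Δ is not a rational square, the Galois group is not contained in A_3; it must be the full S_3 (irreducibility of the cubic rules out anything smaller).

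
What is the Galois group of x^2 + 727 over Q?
Gal(K/Q) = Z/2Z (cyclic of order 2)

x^2 + 727 is irreducible over Q since -727 is not a rational square. The splitting field Q(sqrt(-727)) has degree 2 over Q, and its unique nontrivial automorphism is sqrt(-727) ↦ -sqrt(-727). Hence Gal(Q(sqrt(-727))/Q) = Z/2Z.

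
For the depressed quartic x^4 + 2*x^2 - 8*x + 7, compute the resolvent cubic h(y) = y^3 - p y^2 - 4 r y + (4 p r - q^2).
h(y) = y^3 - 2*y^2 - 28*y - 8

Identify coefficients: p = 2, q = -8, r = 7.
Plug into h(y) = y^3 - p y^2 - 4 r y + (4 p r - q^2):
  h(y) = y^3 - (2) y^2 - 4*(7) y + (4*(2)*(7) - (-8)^2)
       = y^3 + (-2) y^2 + (-28) y + (-8).
Simplifying: h(y) = y^3 - 2*y^2 - 28*y - 8.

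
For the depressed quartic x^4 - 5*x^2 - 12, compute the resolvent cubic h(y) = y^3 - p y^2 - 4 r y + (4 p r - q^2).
h(y) = y^3 + 5*y^2 + 48*y + 240

Identify coefficients: p = -5, q = 0, r = -12.
Plug into h(y) = y^3 - p y^2 - 4 r y + (4 p r - q^2):
  h(y) = y^3 - (-5) y^2 - 4*(-12) y + (4*(-5)*(-12) - (0)^2)
       = y^3 + (5) y^2 + (48) y + (240).
Simplifying: h(y) = y^3 + 5*y^2 + 48*y + 240.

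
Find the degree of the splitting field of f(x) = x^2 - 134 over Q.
[K:Q] = 2

The polynomial x^2 - 134 is irreducible over Q since 134 is not a perfect square. Its splitting field is Q(sqrt(134)), which has degree 2 over Q.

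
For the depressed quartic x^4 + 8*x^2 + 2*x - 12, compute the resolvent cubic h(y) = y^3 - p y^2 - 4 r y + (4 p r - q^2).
h(y) = y^3 - 8*y^2 + 48*y - 388

Identify coefficients: p = 8, q = 2, r = -12.
Plug into h(y) = y^3 - p y^2 - 4 r y + (4 p r - q^2):
  h(y) = y^3 - (8) y^2 - 4*(-12) y + (4*(8)*(-12) - (2)^2)
       = y^3 + (-8) y^2 + (48) y + (-388).
Simplifying: h(y) = y^3 - 8*y^2 + 48*y - 388.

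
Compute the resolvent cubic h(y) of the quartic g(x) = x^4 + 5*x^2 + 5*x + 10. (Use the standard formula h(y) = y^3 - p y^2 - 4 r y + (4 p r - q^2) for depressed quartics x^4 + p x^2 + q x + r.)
h(y) = y^3 - 5*y^2 - 40*y + 175

Identify coefficients: p = 5, q = 5, r = 10.
Plug into h(y) = y^3 - p y^2 - 4 r y + (4 p r - q^2):
  h(y) = y^3 - (5) y^2 - 4*(10) y + (4*(5)*(10) - (5)^2)
       = y^3 + (-5) y^2 + (-40) y + (175).
Simplifying: h(y) = y^3 - 5*y^2 - 40*y + 175.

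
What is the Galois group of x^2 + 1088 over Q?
Gal(K/Q) = Z/2Z (cyclic of order 2)

x^2 + 1088 is irreducible over Q since -1088 is not a rational square. The splitting field Q(sqrt(-1088)) has degree 2 over Q, and its unique nontrivial automorphism is sqrt(-1088) ↦ -sqrt(-1088). Hence Gal(Q(sqrt(-1088))/Q) = Z/2Z.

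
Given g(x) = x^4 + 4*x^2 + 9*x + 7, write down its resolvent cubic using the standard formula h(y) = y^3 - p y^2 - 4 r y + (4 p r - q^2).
h(y) = y^3 - 4*y^2 - 28*y + 31

Identify coefficients: p = 4, q = 9, r = 7.
Plug into h(y) = y^3 - p y^2 - 4 r y + (4 p r - q^2):
  h(y) = y^3 - (4) y^2 - 4*(7) y + (4*(4)*(7) - (9)^2)
       = y^3 + (-4) y^2 + (-28) y + (31).
Simplifying: h(y) = y^3 - 4*y^2 - 28*y + 31.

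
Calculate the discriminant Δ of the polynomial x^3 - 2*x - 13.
Δ = -4531

For a depressed cubic x^3 + p x + q the discriminant is Δ = -4 p^3 - 27 q^2 = -4*(-2)^3 - 27*(-13)^2 = 32 - 4563 = -4531.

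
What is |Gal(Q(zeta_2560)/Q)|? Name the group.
|Gal(Q(zeta_2560)/Q)| = phi(2560) = 1024; group ≅ (Z/2560Z)^* ≅ Z/2Z × Z/4Z × Z/128Z

The n-th cyclotomic polynomial Φ_2560(x) is the minimal polynomial of zeta_2560 over Q and has degree phi(2560) = 1024. So Q(zeta_2560) is a degree-1024 Galois extension with Galois group (Z/2560Z)^*. By CRT, (Z/2560Z)^* ≅ (Z/512Z)^* × (Z/5Z)^*. Each prime-power unit group is (Z/512Z)^* ≅ Z/2Z × Z/128Z; (Z/5Z)^* ≅ Z/4Z. Hence Gal(Q(zeta_2560)/Q) ≅ Z/2Z × Z/4Z × Z/128Z.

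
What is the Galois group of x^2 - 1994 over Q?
Gal(K/Q) = Z/2Z (cyclic of order 2)

x^2 - 1994 is irreducible over Q since 1994 is not a rational square. The splitting field Q(sqrt(1994)) has degree 2 over Q, and its unique nontrivial automorphism is sqrt(1994) ↦ -sqrt(1994). Hence Gal(Q(sqrt(1994))/Q) = Z/2Z.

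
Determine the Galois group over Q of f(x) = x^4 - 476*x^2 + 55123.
Gal(K/Q) = V_4 (Klein four-group, Z/2Z × Z/2Z)

f factors as (x^2 - 199)(x^2 - 277), so the splitting field is K = Q(sqrt(199), sqrt(277)). The elements 199, 277, 55123 are all non-squares in Q, so sqrt(199) and sqrt(277) generate independent quadratic extensions. Thus [K:Q] = 4 and Gal(K/Q) is generated by the two order-2 automorphisms sqrt(199) ↦ -sqrt(199) and sqrt(277) ↦ -sqrt(277), giving V_4.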